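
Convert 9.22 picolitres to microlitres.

pico = 10⁻¹², micro = 10⁻⁶; factor is 10⁻⁶.
9.22 × 10⁻⁶ = 0.00000922

0.00000922 microlitres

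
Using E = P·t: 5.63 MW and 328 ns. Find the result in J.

1.84664 J

5.63 × 10⁶ × 328 × 10⁻⁹ = 1846.64 × 10⁻³ J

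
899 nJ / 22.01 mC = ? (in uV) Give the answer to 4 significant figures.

(899 × 10⁻⁹) / (22.01 × 10⁻³) = 40.8451 × 10⁻⁶ V

40.85 uV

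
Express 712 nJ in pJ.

nano = 1e-9, pico = 1e-12; factor is 1e3.
712 × 1e3 = 712000

712000 pJ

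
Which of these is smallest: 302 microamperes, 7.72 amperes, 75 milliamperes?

302 microamperes

302 microamperes = 0.000302 amperes
7.72 amperes = 7.72 amperes
75 milliamperes = 0.075 amperes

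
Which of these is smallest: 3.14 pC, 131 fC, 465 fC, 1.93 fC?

1.93 fC

3.14 pC = 0.00000000000314 C
131 fC = 0.000000000000131 C
465 fC = 0.000000000000465 C
1.93 fC = 0.00000000000000193 C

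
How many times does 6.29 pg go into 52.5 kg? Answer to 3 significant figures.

(52.5 × 10^3) / (6.29 × 10^-12) = 8.347 × 10^15

8350000000000000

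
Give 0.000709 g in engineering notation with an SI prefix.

709 ug

= 709 × 10⁻⁶ g; 10⁻⁶ is micro.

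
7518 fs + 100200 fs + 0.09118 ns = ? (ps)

198.898 ps

In ps:
  7518 fs = 7518e-3 ps = 7.518
  100200 fs = 100200e-3 ps = 100.2
  0.09118 ns = 0.09118e3 ps = 91.18
Sum: 7.518 + 100.2 + 91.18 = 198.898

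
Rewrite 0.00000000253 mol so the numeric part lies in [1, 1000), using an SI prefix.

2.53 nmol

= 2.53e-9 mol; 1e-9 is nano.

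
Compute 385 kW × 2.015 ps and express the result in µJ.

0.775775 µJ

385 × 10³ × 2.015 × 10⁻¹² = 775.775 × 10⁻⁹ J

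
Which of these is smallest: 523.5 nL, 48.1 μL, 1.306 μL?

523.5 nL

523.5 nL = 0.0000005235 L
48.1 μL = 0.0000481 L
1.306 μL = 0.000001306 L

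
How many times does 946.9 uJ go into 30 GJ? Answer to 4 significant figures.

31680000000000

(30 × 10^9) / (946.9 × 10^-6) = 0.031682 × 10^15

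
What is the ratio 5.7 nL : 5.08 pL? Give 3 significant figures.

(5.7 × 10^-9) / (5.08 × 10^-12) = 1.122 × 10^3

1120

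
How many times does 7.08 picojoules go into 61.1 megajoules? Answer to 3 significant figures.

8630000000000000000

(61.1 × 10^6) / (7.08 × 10^-12) = 8.63 × 10^18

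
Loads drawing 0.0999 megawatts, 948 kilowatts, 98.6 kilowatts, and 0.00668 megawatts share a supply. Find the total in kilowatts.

In kilowatts:
  0.0999 megawatts = 0.0999e3 kilowatts = 99.9
  948 kilowatts → 948
  98.6 kilowatts → 98.6
  0.00668 megawatts = 0.00668e3 kilowatts = 6.68
Sum: 99.9 + 948 + 98.6 + 6.68 = 1153.18

1153.18 kilowatts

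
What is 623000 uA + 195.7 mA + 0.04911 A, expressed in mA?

In mA:
  623000 uA = 623000 × 10⁻³ mA = 623
  195.7 mA → 195.7
  0.04911 A = 0.04911 × 10³ mA = 49.11
Sum: 623 + 195.7 + 49.11 = 867.81

867.81 mA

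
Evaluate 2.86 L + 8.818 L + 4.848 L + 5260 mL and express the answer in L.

21.786 L

In L:
  2.86 L → 2.86
  8.818 L → 8.818
  4.848 L → 4.848
  5260 mL = 5260e-3 L = 5.26
Sum: 2.86 + 8.818 + 4.848 + 5.26 = 21.786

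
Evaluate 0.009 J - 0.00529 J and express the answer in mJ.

3.71 mJ

In mJ:
  0.009 J = 0.009 × 10^3 mJ = 9
  0.00529 J = 0.00529 × 10^3 mJ = 5.29
Difference: 9 - 5.29 = 3.71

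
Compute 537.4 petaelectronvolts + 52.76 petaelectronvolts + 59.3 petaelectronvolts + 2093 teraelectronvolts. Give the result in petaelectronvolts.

651.553 petaelectronvolts

In petaelectronvolts:
  537.4 petaelectronvolts → 537.4
  52.76 petaelectronvolts → 52.76
  59.3 petaelectronvolts → 59.3
  2093 teraelectronvolts = 2093e-3 petaelectronvolts = 2.093
Sum: 537.4 + 52.76 + 59.3 + 2.093 = 651.553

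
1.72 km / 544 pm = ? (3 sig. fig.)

(1.72e3) / (544e-12) = 0.003162e15

3160000000000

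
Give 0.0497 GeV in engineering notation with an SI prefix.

= 49.7 × 10^6 eV; 10^6 is mega.

49.7 MeV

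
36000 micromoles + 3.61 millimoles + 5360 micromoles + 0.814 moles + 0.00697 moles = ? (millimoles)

865.94 millimoles

In millimoles:
  36000 micromoles = 36000e-3 millimoles = 36
  3.61 millimoles → 3.61
  5360 micromoles = 5360e-3 millimoles = 5.36
  0.814 moles = 0.814e3 millimoles = 814
  0.00697 moles = 0.00697e3 millimoles = 6.97
Sum: 36 + 3.61 + 5.36 + 814 + 6.97 = 865.94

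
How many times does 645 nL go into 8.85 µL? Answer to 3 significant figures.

(8.85 × 10^-6) / (645 × 10^-9) = 0.01372 × 10^3

13.7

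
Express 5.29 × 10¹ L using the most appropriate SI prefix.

52.9 L

= 52.9 L; mantissa already in [1, 1000).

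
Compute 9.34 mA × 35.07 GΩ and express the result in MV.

327.5538 MV

9.34 × 10⁻³ × 35.07 × 10⁹ = 327.5538 × 10⁶ V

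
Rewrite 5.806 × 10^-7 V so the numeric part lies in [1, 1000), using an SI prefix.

= 580.6 × 10^-9 V; 10^-9 is nano.

580.6 nV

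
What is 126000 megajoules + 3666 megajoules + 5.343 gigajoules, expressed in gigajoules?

In gigajoules:
  126000 megajoules = 126000e-3 gigajoules = 126
  3666 megajoules = 3666e-3 gigajoules = 3.666
  5.343 gigajoules → 5.343
Sum: 126 + 3.666 + 5.343 = 135.009

135.009 gigajoules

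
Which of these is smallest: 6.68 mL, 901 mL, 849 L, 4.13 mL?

6.68 mL = 0.00668 L
901 mL = 0.901 L
849 L = 849 L
4.13 mL = 0.00413 L

4.13 mL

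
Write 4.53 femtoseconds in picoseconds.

0.00453 picoseconds

femto = 10^-15, pico = 10^-12; factor is 10^-3.
4.53 × 10^-3 = 0.00453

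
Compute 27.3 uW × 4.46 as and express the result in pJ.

27.3 × 10⁻⁶ × 4.46 × 10⁻¹⁸ = 121.758 × 10⁻²⁴ J

0.000000000121758 pJ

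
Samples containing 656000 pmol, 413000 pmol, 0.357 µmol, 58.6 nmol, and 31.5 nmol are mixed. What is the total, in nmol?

In nmol:
  656000 pmol = 656000e-3 nmol = 656
  413000 pmol = 413000e-3 nmol = 413
  0.357 µmol = 0.357e3 nmol = 357
  58.6 nmol → 58.6
  31.5 nmol → 31.5
Sum: 656 + 413 + 357 + 58.6 + 31.5 = 1516.1

1516.1 nmol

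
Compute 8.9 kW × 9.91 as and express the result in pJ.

8.9e3 × 9.91e-18 = 88.199e-15 J

0.088199 pJ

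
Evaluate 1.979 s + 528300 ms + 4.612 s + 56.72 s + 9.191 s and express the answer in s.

In s:
  1.979 s → 1.979
  528300 ms = 528300e-3 s = 528.3
  4.612 s → 4.612
  56.72 s → 56.72
  9.191 s → 9.191
Sum: 1.979 + 528.3 + 4.612 + 56.72 + 9.191 = 600.802

600.802 s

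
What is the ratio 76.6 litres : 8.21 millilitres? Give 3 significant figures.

9330

(76.6) / (8.21 × 10^-3) = 9.33 × 10^3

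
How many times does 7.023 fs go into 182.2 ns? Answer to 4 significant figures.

(182.2 × 10⁻⁹) / (7.023 × 10⁻¹⁵) = 25.943 × 10⁶

25940000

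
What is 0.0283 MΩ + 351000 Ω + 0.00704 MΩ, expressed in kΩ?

In kΩ:
  0.0283 MΩ = 0.0283 × 10³ kΩ = 28.3
  351000 Ω = 351000 × 10⁻³ kΩ = 351
  0.00704 MΩ = 0.00704 × 10³ kΩ = 7.04
Sum: 28.3 + 351 + 7.04 = 386.34

386.34 kΩ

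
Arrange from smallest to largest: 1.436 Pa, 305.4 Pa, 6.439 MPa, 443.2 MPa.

1.436 Pa < 305.4 Pa < 6.439 MPa < 443.2 MPa

1.436 Pa = 1.436 Pa
305.4 Pa = 305.4 Pa
6.439 MPa = 6439000 Pa
443.2 MPa = 443200000 Pa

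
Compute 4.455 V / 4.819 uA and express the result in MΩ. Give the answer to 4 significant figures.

(4.455) / (4.819 × 10⁻⁶) = 0.924466 × 10⁶ Ω

0.9245 MΩ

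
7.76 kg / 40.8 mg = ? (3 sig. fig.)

(7.76 × 10³) / (40.8 × 10⁻³) = 0.1902 × 10⁶

190000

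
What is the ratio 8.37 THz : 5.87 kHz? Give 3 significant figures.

(8.37e12) / (5.87e3) = 1.426e9

1430000000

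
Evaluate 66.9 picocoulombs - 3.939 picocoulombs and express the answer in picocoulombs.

62.961 picocoulombs

In picocoulombs:
  66.9 picocoulombs → 66.9
  3.939 picocoulombs → 3.939
Difference: 66.9 - 3.939 = 62.961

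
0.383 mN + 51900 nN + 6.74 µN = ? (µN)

441.64 µN

In µN:
  0.383 mN = 0.383e3 µN = 383
  51900 nN = 51900e-3 µN = 51.9
  6.74 µN → 6.74
Sum: 383 + 51.9 + 6.74 = 441.64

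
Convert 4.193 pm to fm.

pico = 1e-12, femto = 1e-15; factor is 1e3.
4.193 × 1e3 = 4193

4193 fm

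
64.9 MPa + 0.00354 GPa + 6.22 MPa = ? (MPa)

74.66 MPa

In MPa:
  64.9 MPa → 64.9
  0.00354 GPa = 0.00354 × 10^3 MPa = 3.54
  6.22 MPa → 6.22
Sum: 64.9 + 3.54 + 6.22 = 74.66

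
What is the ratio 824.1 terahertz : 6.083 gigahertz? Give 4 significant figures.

(824.1e12) / (6.083e9) = 135.48e3

135500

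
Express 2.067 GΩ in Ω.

2067000000 Ω

giga = 10^9, (no prefix) = 10^0; factor is 10^9.
2.067 × 10^9 = 2067000000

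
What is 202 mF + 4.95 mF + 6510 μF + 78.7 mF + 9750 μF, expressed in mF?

301.91 mF

In mF:
  202 mF → 202
  4.95 mF → 4.95
  6510 μF = 6510 × 10^-3 mF = 6.51
  78.7 mF → 78.7
  9750 μF = 9750 × 10^-3 mF = 9.75
Sum: 202 + 4.95 + 6.51 + 78.7 + 9.75 = 301.91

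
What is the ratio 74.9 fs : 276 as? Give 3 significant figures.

271

(74.9 × 10^-15) / (276 × 10^-18) = 0.2714 × 10^3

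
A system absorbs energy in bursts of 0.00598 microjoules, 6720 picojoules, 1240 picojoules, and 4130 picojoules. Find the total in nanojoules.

In nanojoules:
  0.00598 microjoules = 0.00598 × 10³ nanojoules = 5.98
  6720 picojoules = 6720 × 10⁻³ nanojoules = 6.72
  1240 picojoules = 1240 × 10⁻³ nanojoules = 1.24
  4130 picojoules = 4130 × 10⁻³ nanojoules = 4.13
Sum: 5.98 + 6.72 + 1.24 + 4.13 = 18.07

18.07 nanojoules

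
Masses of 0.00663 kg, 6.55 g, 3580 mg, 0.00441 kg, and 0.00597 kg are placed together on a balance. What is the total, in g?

In g:
  0.00663 kg = 0.00663 × 10^3 g = 6.63
  6.55 g → 6.55
  3580 mg = 3580 × 10^-3 g = 3.58
  0.00441 kg = 0.00441 × 10^3 g = 4.41
  0.00597 kg = 0.00597 × 10^3 g = 5.97
Sum: 6.63 + 6.55 + 3.58 + 4.41 + 5.97 = 27.14

27.14 g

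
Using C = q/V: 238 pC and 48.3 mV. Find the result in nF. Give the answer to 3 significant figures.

(238e-12) / (48.3e-3) = 4.9275e-9 F

4.93 nF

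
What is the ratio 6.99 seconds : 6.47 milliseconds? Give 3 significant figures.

(6.99) / (6.47 × 10^-3) = 1.08 × 10^3

1080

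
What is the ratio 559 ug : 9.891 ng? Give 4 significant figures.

56520

(559 × 10⁻⁶) / (9.891 × 10⁻⁹) = 56.516 × 10³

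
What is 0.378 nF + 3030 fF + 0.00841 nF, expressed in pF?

In pF:
  0.378 nF = 0.378 × 10^3 pF = 378
  3030 fF = 3030 × 10^-3 pF = 3.03
  0.00841 nF = 0.00841 × 10^3 pF = 8.41
Sum: 378 + 3.03 + 8.41 = 389.44

389.44 pF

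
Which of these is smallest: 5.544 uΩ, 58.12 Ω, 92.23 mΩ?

5.544 uΩ

5.544 uΩ = 0.000005544 Ω
58.12 Ω = 58.12 Ω
92.23 mΩ = 0.09223 Ω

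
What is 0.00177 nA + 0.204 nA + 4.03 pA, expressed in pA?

209.8 pA

In pA:
  0.00177 nA = 0.00177 × 10³ pA = 1.77
  0.204 nA = 0.204 × 10³ pA = 204
  4.03 pA → 4.03
Sum: 1.77 + 204 + 4.03 = 209.8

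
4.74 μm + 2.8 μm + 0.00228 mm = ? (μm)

9.82 μm

In μm:
  4.74 μm → 4.74
  2.8 μm → 2.8
  0.00228 mm = 0.00228e3 μm = 2.28
Sum: 4.74 + 2.8 + 2.28 = 9.82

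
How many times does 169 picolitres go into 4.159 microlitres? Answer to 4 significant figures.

(4.159 × 10⁻⁶) / (169 × 10⁻¹²) = 0.024609 × 10⁶

24610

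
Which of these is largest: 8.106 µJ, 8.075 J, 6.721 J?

8.075 J

8.106 µJ = 0.000008106 J
8.075 J = 8.075 J
6.721 J = 6.721 J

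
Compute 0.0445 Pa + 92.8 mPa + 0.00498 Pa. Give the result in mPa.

142.28 mPa

In mPa:
  0.0445 Pa = 0.0445 × 10^3 mPa = 44.5
  92.8 mPa → 92.8
  0.00498 Pa = 0.00498 × 10^3 mPa = 4.98
Sum: 44.5 + 92.8 + 4.98 = 142.28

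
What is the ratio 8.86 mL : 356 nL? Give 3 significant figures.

24900

(8.86e-3) / (356e-9) = 0.02489e6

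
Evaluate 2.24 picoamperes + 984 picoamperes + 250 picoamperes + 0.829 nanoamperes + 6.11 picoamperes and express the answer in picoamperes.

In picoamperes:
  2.24 picoamperes → 2.24
  984 picoamperes → 984
  250 picoamperes → 250
  0.829 nanoamperes = 0.829e3 picoamperes = 829
  6.11 picoamperes → 6.11
Sum: 2.24 + 984 + 250 + 829 + 6.11 = 2071.35

2071.35 picoamperes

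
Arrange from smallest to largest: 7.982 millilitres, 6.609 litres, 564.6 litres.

7.982 millilitres < 6.609 litres < 564.6 litres

7.982 millilitres = 0.007982 litres
6.609 litres = 6.609 litres
564.6 litres = 564.6 litres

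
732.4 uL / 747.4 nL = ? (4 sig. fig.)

(732.4 × 10⁻⁶) / (747.4 × 10⁻⁹) = 0.97993 × 10³

979.9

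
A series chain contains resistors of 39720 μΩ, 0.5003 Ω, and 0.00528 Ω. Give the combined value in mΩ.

545.3 mΩ

In mΩ:
  39720 μΩ = 39720 × 10^-3 mΩ = 39.72
  0.5003 Ω = 0.5003 × 10^3 mΩ = 500.3
  0.00528 Ω = 0.00528 × 10^3 mΩ = 5.28
Sum: 39.72 + 500.3 + 5.28 = 545.3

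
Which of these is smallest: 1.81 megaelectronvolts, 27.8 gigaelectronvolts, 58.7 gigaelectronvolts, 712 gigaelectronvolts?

1.81 megaelectronvolts

1.81 megaelectronvolts = 1810000 electronvolts
27.8 gigaelectronvolts = 27800000000 electronvolts
58.7 gigaelectronvolts = 58700000000 electronvolts
712 gigaelectronvolts = 712000000000 electronvolts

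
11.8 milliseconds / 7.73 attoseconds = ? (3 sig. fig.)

(11.8 × 10⁻³) / (7.73 × 10⁻¹⁸) = 1.527 × 10¹⁵

1530000000000000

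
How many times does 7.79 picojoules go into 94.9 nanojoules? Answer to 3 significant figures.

12200

(94.9 × 10^-9) / (7.79 × 10^-12) = 12.18 × 10^3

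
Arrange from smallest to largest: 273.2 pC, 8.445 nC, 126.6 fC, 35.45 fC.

273.2 pC = 0.0000000002732 C
8.445 nC = 0.000000008445 C
126.6 fC = 0.0000000000001266 C
35.45 fC = 0.00000000000003545 C

35.45 fC < 126.6 fC < 273.2 pC < 8.445 nC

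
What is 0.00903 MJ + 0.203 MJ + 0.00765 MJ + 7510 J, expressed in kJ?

227.19 kJ

In kJ:
  0.00903 MJ = 0.00903e3 kJ = 9.03
  0.203 MJ = 0.203e3 kJ = 203
  0.00765 MJ = 0.00765e3 kJ = 7.65
  7510 J = 7510e-3 kJ = 7.51
Sum: 9.03 + 203 + 7.65 + 7.51 = 227.19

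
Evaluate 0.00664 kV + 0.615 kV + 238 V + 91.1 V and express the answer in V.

In V:
  0.00664 kV = 0.00664e3 V = 6.64
  0.615 kV = 0.615e3 V = 615
  238 V → 238
  91.1 V → 91.1
Sum: 6.64 + 615 + 238 + 91.1 = 950.74

950.74 V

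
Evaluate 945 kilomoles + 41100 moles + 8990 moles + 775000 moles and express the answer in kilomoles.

In kilomoles:
  945 kilomoles → 945
  41100 moles = 41100 × 10^-3 kilomoles = 41.1
  8990 moles = 8990 × 10^-3 kilomoles = 8.99
  775000 moles = 775000 × 10^-3 kilomoles = 775
Sum: 945 + 41.1 + 8.99 + 775 = 1770.09

1770.09 kilomoles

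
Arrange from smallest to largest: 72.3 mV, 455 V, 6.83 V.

72.3 mV < 6.83 V < 455 V

72.3 mV = 0.0723 V
455 V = 455 V
6.83 V = 6.83 V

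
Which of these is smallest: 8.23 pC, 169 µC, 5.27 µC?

8.23 pC = 0.00000000000823 C
169 µC = 0.000169 C
5.27 µC = 0.00000527 C

8.23 pC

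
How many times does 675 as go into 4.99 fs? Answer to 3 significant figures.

7.39

(4.99 × 10^-15) / (675 × 10^-18) = 0.007393 × 10^3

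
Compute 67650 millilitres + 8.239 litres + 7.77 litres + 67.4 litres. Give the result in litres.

151.059 litres

In litres:
  67650 millilitres = 67650e-3 litres = 67.65
  8.239 litres → 8.239
  7.77 litres → 7.77
  67.4 litres → 67.4
Sum: 67.65 + 8.239 + 7.77 + 67.4 = 151.059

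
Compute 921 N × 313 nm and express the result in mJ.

921 × 313e-9 = 288273e-9 J

0.288273 mJ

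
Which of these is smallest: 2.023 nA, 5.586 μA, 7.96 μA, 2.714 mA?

2.023 nA

2.023 nA = 0.000000002023 A
5.586 μA = 0.000005586 A
7.96 μA = 0.00000796 A
2.714 mA = 0.002714 A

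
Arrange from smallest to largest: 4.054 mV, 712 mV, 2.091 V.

4.054 mV < 712 mV < 2.091 V

4.054 mV = 0.004054 V
712 mV = 0.712 V
2.091 V = 2.091 V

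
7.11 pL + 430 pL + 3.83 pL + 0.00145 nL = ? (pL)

In pL:
  7.11 pL → 7.11
  430 pL → 430
  3.83 pL → 3.83
  0.00145 nL = 0.00145 × 10³ pL = 1.45
Sum: 7.11 + 430 + 3.83 + 1.45 = 442.39

442.39 pL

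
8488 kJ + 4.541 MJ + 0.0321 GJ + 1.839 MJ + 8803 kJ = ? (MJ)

55.771 MJ

In MJ:
  8488 kJ = 8488 × 10⁻³ MJ = 8.488
  4.541 MJ → 4.541
  0.0321 GJ = 0.0321 × 10³ MJ = 32.1
  1.839 MJ → 1.839
  8803 kJ = 8803 × 10⁻³ MJ = 8.803
Sum: 8.488 + 4.541 + 32.1 + 1.839 + 8.803 = 55.771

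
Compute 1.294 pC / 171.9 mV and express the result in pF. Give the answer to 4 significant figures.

7.528 pF

(1.294 × 10⁻¹²) / (171.9 × 10⁻³) = 0.00752763 × 10⁻⁹ F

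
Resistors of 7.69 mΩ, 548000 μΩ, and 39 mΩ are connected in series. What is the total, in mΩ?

In mΩ:
  7.69 mΩ → 7.69
  548000 μΩ = 548000 × 10^-3 mΩ = 548
  39 mΩ → 39
Sum: 7.69 + 548 + 39 = 594.69

594.69 mΩ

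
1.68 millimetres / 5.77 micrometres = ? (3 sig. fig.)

291

(1.68 × 10^-3) / (5.77 × 10^-6) = 0.2912 × 10^3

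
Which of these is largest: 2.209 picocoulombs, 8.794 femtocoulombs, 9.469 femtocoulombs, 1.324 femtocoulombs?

2.209 picocoulombs

2.209 picocoulombs = 0.000000000002209 coulombs
8.794 femtocoulombs = 0.000000000000008794 coulombs
9.469 femtocoulombs = 0.000000000000009469 coulombs
1.324 femtocoulombs = 0.000000000000001324 coulombs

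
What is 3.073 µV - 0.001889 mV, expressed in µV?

1.184 µV

In µV:
  3.073 µV → 3.073
  0.001889 mV = 0.001889e3 µV = 1.889
Difference: 3.073 - 1.889 = 1.184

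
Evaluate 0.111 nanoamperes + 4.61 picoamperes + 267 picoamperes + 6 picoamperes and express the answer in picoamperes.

In picoamperes:
  0.111 nanoamperes = 0.111e3 picoamperes = 111
  4.61 picoamperes → 4.61
  267 picoamperes → 267
  6 picoamperes → 6
Sum: 111 + 4.61 + 267 + 6 = 388.61

388.61 picoamperes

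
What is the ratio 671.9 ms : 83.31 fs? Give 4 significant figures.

8065000000000

(671.9e-3) / (83.31e-15) = 8.0651e12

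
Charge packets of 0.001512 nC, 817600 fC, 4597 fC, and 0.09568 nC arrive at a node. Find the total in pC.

919.389 pC

In pC:
  0.001512 nC = 0.001512 × 10³ pC = 1.512
  817600 fC = 817600 × 10⁻³ pC = 817.6
  4597 fC = 4597 × 10⁻³ pC = 4.597
  0.09568 nC = 0.09568 × 10³ pC = 95.68
Sum: 1.512 + 817.6 + 4.597 + 95.68 = 919.389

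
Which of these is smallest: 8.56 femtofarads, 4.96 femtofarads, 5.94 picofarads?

4.96 femtofarads

8.56 femtofarads = 0.00000000000000856 farads
4.96 femtofarads = 0.00000000000000496 farads
5.94 picofarads = 0.00000000000594 farads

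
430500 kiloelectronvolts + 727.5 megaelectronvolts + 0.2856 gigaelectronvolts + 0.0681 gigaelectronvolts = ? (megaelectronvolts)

1511.7 megaelectronvolts

In megaelectronvolts:
  430500 kiloelectronvolts = 430500 × 10^-3 megaelectronvolts = 430.5
  727.5 megaelectronvolts → 727.5
  0.2856 gigaelectronvolts = 0.2856 × 10^3 megaelectronvolts = 285.6
  0.0681 gigaelectronvolts = 0.0681 × 10^3 megaelectronvolts = 68.1
Sum: 430.5 + 727.5 + 285.6 + 68.1 = 1511.7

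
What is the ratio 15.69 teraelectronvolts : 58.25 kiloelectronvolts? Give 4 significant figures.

269400000

(15.69 × 10¹²) / (58.25 × 10³) = 0.26936 × 10⁹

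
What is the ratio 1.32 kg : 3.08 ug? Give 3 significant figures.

429000000

(1.32e3) / (3.08e-6) = 0.4286e9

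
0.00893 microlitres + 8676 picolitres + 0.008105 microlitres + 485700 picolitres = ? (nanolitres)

In nanolitres:
  0.00893 microlitres = 0.00893e3 nanolitres = 8.93
  8676 picolitres = 8676e-3 nanolitres = 8.676
  0.008105 microlitres = 0.008105e3 nanolitres = 8.105
  485700 picolitres = 485700e-3 nanolitres = 485.7
Sum: 8.93 + 8.676 + 8.105 + 485.7 = 511.411

511.411 nanolitres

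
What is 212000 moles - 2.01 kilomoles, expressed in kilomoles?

In kilomoles:
  212000 moles = 212000e-3 kilomoles = 212
  2.01 kilomoles → 2.01
Difference: 212 - 2.01 = 209.99

209.99 kilomoles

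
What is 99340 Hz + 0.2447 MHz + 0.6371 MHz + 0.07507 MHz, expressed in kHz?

1056.21 kHz

In kHz:
  99340 Hz = 99340e-3 kHz = 99.34
  0.2447 MHz = 0.2447e3 kHz = 244.7
  0.6371 MHz = 0.6371e3 kHz = 637.1
  0.07507 MHz = 0.07507e3 kHz = 75.07
Sum: 99.34 + 244.7 + 637.1 + 75.07 = 1056.21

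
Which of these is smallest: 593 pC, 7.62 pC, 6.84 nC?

593 pC = 0.000000000593 C
7.62 pC = 0.00000000000762 C
6.84 nC = 0.00000000684 C

7.62 pC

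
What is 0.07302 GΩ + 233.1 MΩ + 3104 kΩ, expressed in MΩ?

309.224 MΩ

In MΩ:
  0.07302 GΩ = 0.07302 × 10³ MΩ = 73.02
  233.1 MΩ → 233.1
  3104 kΩ = 3104 × 10⁻³ MΩ = 3.104
Sum: 73.02 + 233.1 + 3.104 = 309.224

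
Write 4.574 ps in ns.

0.004574 ns

pico = 10^-12, nano = 10^-9; factor is 10^-3.
4.574 × 10^-3 = 0.004574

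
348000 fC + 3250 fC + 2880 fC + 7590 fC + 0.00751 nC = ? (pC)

369.23 pC

In pC:
  348000 fC = 348000e-3 pC = 348
  3250 fC = 3250e-3 pC = 3.25
  2880 fC = 2880e-3 pC = 2.88
  7590 fC = 7590e-3 pC = 7.59
  0.00751 nC = 0.00751e3 pC = 7.51
Sum: 348 + 3.25 + 2.88 + 7.59 + 7.51 = 369.23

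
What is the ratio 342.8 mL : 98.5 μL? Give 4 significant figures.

3480

(342.8 × 10⁻³) / (98.5 × 10⁻⁶) = 3.4802 × 10³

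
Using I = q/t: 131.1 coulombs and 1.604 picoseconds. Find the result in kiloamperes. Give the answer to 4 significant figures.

(131.1) / (1.604e-12) = 81.7332e12 A

81730000000 kiloamperes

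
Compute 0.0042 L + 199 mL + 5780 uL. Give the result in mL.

208.98 mL

In mL:
  0.0042 L = 0.0042e3 mL = 4.2
  199 mL → 199
  5780 uL = 5780e-3 mL = 5.78
Sum: 4.2 + 199 + 5.78 = 208.98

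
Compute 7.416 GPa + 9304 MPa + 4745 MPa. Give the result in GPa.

21.465 GPa

In GPa:
  7.416 GPa → 7.416
  9304 MPa = 9304e-3 GPa = 9.304
  4745 MPa = 4745e-3 GPa = 4.745
Sum: 7.416 + 9.304 + 4.745 = 21.465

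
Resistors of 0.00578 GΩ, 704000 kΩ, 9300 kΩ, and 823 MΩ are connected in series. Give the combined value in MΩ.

In MΩ:
  0.00578 GΩ = 0.00578e3 MΩ = 5.78
  704000 kΩ = 704000e-3 MΩ = 704
  9300 kΩ = 9300e-3 MΩ = 9.3
  823 MΩ → 823
Sum: 5.78 + 704 + 9.3 + 823 = 1542.08

1542.08 MΩ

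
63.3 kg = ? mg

kilo = 1e3, milli = 1e-3; factor is 1e6.
63.3 × 1e6 = 63300000

63300000 mg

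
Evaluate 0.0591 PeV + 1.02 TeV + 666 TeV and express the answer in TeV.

In TeV:
  0.0591 PeV = 0.0591 × 10^3 TeV = 59.1
  1.02 TeV → 1.02
  666 TeV → 666
Sum: 59.1 + 1.02 + 666 = 726.12

726.12 TeV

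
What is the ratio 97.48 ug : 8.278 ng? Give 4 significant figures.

(97.48 × 10^-6) / (8.278 × 10^-9) = 11.776 × 10^3

11780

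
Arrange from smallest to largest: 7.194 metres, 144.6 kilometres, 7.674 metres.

7.194 metres = 7.194 metres
144.6 kilometres = 144600 metres
7.674 metres = 7.674 metres

7.194 metres < 7.674 metres < 144.6 kilometres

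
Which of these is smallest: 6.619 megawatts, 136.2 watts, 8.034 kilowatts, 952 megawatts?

6.619 megawatts = 6619000 watts
136.2 watts = 136.2 watts
8.034 kilowatts = 8034 watts
952 megawatts = 952000000 watts

136.2 watts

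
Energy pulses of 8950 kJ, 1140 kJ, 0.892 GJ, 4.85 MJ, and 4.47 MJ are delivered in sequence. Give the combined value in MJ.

911.41 MJ

In MJ:
  8950 kJ = 8950e-3 MJ = 8.95
  1140 kJ = 1140e-3 MJ = 1.14
  0.892 GJ = 0.892e3 MJ = 892
  4.85 MJ → 4.85
  4.47 MJ → 4.47
Sum: 8.95 + 1.14 + 892 + 4.85 + 4.47 = 911.41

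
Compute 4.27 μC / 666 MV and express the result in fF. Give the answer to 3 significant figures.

(4.27 × 10^-6) / (666 × 10^6) = 0.0064114 × 10^-12 F

6.41 fF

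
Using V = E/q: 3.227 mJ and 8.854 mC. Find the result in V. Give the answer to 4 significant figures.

(3.227e-3) / (8.854e-3) = 0.364468 V

0.3645 V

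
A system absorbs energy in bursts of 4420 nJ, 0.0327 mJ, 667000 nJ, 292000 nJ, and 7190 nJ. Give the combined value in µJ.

1003.31 µJ

In µJ:
  4420 nJ = 4420e-3 µJ = 4.42
  0.0327 mJ = 0.0327e3 µJ = 32.7
  667000 nJ = 667000e-3 µJ = 667
  292000 nJ = 292000e-3 µJ = 292
  7190 nJ = 7190e-3 µJ = 7.19
Sum: 4.42 + 32.7 + 667 + 292 + 7.19 = 1003.31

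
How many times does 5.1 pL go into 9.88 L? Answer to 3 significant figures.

1940000000000

(9.88) / (5.1e-12) = 1.937e12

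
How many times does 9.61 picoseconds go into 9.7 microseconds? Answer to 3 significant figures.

(9.7 × 10⁻⁶) / (9.61 × 10⁻¹²) = 1.009 × 10⁶

1010000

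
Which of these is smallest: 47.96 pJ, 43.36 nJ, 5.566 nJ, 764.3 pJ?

47.96 pJ

47.96 pJ = 0.00000000004796 J
43.36 nJ = 0.00000004336 J
5.566 nJ = 0.000000005566 J
764.3 pJ = 0.0000000007643 J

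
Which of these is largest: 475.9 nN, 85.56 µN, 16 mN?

475.9 nN = 0.0000004759 N
85.56 µN = 0.00008556 N
16 mN = 0.016 N

16 mN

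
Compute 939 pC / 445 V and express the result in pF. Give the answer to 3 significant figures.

(939 × 10^-12) / (445) = 2.1101 × 10^-12 F

2.11 pF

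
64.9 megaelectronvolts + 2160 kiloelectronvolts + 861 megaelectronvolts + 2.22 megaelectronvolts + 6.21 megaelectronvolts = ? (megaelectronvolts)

936.49 megaelectronvolts

In megaelectronvolts:
  64.9 megaelectronvolts → 64.9
  2160 kiloelectronvolts = 2160 × 10^-3 megaelectronvolts = 2.16
  861 megaelectronvolts → 861
  2.22 megaelectronvolts → 2.22
  6.21 megaelectronvolts → 6.21
Sum: 64.9 + 2.16 + 861 + 2.22 + 6.21 = 936.49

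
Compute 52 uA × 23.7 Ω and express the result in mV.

52 × 10^-6 × 23.7 = 1232.4 × 10^-6 V

1.2324 mV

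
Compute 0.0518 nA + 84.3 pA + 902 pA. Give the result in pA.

1038.1 pA

In pA:
  0.0518 nA = 0.0518 × 10^3 pA = 51.8
  84.3 pA → 84.3
  902 pA → 902
Sum: 51.8 + 84.3 + 902 = 1038.1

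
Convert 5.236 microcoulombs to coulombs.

micro = 10⁻⁶, (no prefix) = 10⁰; factor is 10⁻⁶.
5.236 × 10⁻⁶ = 0.000005236

0.000005236 coulombs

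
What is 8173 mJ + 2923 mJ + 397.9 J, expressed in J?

In J:
  8173 mJ = 8173 × 10^-3 J = 8.173
  2923 mJ = 2923 × 10^-3 J = 2.923
  397.9 J → 397.9
Sum: 8.173 + 2.923 + 397.9 = 408.996

408.996 J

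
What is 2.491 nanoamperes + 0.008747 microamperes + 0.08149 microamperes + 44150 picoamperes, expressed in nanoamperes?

136.878 nanoamperes

In nanoamperes:
  2.491 nanoamperes → 2.491
  0.008747 microamperes = 0.008747 × 10³ nanoamperes = 8.747
  0.08149 microamperes = 0.08149 × 10³ nanoamperes = 81.49
  44150 picoamperes = 44150 × 10⁻³ nanoamperes = 44.15
Sum: 2.491 + 8.747 + 81.49 + 44.15 = 136.878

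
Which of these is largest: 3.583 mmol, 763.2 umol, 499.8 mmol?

499.8 mmol

3.583 mmol = 0.003583 mol
763.2 umol = 0.0007632 mol
499.8 mmol = 0.4998 mol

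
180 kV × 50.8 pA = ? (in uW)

9.144 uW

180 × 10³ × 50.8 × 10⁻¹² = 9144 × 10⁻⁹ W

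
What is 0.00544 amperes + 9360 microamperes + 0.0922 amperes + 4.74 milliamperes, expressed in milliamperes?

111.74 milliamperes

In milliamperes:
  0.00544 amperes = 0.00544 × 10^3 milliamperes = 5.44
  9360 microamperes = 9360 × 10^-3 milliamperes = 9.36
  0.0922 amperes = 0.0922 × 10^3 milliamperes = 92.2
  4.74 milliamperes → 4.74
Sum: 5.44 + 9.36 + 92.2 + 4.74 = 111.74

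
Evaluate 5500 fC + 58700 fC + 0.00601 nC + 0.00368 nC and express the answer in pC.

In pC:
  5500 fC = 5500 × 10^-3 pC = 5.5
  58700 fC = 58700 × 10^-3 pC = 58.7
  0.00601 nC = 0.00601 × 10^3 pC = 6.01
  0.00368 nC = 0.00368 × 10^3 pC = 3.68
Sum: 5.5 + 58.7 + 6.01 + 3.68 = 73.89

73.89 pC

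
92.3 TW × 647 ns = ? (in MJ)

92.3 × 10^12 × 647 × 10^-9 = 59718.1 × 10^3 J

59.7181 MJ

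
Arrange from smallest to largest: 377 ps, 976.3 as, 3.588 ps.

976.3 as < 3.588 ps < 377 ps

377 ps = 0.000000000377 s
976.3 as = 0.0000000000000009763 s
3.588 ps = 0.000000000003588 s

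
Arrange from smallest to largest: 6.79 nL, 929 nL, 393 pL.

6.79 nL = 0.00000000679 L
929 nL = 0.000000929 L
393 pL = 0.000000000393 L

393 pL < 6.79 nL < 929 nL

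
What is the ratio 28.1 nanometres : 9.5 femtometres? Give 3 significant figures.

2960000

(28.1 × 10⁻⁹) / (9.5 × 10⁻¹⁵) = 2.958 × 10⁶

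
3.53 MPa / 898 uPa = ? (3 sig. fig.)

3930000000

(3.53e6) / (898e-6) = 0.003931e12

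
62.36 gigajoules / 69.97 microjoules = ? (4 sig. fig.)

(62.36e9) / (69.97e-6) = 0.89124e15

891200000000000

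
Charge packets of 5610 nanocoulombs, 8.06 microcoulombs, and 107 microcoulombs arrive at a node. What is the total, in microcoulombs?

In microcoulombs:
  5610 nanocoulombs = 5610e-3 microcoulombs = 5.61
  8.06 microcoulombs → 8.06
  107 microcoulombs → 107
Sum: 5.61 + 8.06 + 107 = 120.67

120.67 microcoulombs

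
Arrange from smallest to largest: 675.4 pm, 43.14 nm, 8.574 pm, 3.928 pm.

675.4 pm = 0.0000000006754 m
43.14 nm = 0.00000004314 m
8.574 pm = 0.000000000008574 m
3.928 pm = 0.000000000003928 m

3.928 pm < 8.574 pm < 675.4 pm < 43.14 nm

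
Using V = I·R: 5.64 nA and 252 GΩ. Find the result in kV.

5.64 × 10⁻⁹ × 252 × 10⁹ = 1421.28 V

1.42128 kV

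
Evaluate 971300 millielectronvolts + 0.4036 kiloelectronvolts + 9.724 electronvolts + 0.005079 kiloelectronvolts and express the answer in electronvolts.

In electronvolts:
  971300 millielectronvolts = 971300 × 10^-3 electronvolts = 971.3
  0.4036 kiloelectronvolts = 0.4036 × 10^3 electronvolts = 403.6
  9.724 electronvolts → 9.724
  0.005079 kiloelectronvolts = 0.005079 × 10^3 electronvolts = 5.079
Sum: 971.3 + 403.6 + 9.724 + 5.079 = 1389.703

1389.703 electronvolts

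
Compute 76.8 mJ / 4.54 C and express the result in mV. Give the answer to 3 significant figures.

(76.8 × 10^-3) / (4.54) = 16.916 × 10^-3 V

16.9 mV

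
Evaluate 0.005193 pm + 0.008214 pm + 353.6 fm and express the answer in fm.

367.007 fm

In fm:
  0.005193 pm = 0.005193 × 10^3 fm = 5.193
  0.008214 pm = 0.008214 × 10^3 fm = 8.214
  353.6 fm → 353.6
Sum: 5.193 + 8.214 + 353.6 = 367.007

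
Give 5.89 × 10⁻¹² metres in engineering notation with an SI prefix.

5.89 picometres

= 5.89 × 10⁻¹² metres; 10⁻¹² is pico.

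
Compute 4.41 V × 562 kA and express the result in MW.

2.47842 MW

4.41 × 562 × 10^3 = 2478.42 × 10^3 W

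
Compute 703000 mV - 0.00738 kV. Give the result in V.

695.62 V

In V:
  703000 mV = 703000 × 10⁻³ V = 703
  0.00738 kV = 0.00738 × 10³ V = 7.38
Difference: 703 - 7.38 = 695.62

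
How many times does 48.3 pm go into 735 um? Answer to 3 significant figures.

(735 × 10⁻⁶) / (48.3 × 10⁻¹²) = 15.22 × 10⁶

15200000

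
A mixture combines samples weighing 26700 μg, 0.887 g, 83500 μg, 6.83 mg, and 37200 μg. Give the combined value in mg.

In mg:
  26700 μg = 26700e-3 mg = 26.7
  0.887 g = 0.887e3 mg = 887
  83500 μg = 83500e-3 mg = 83.5
  6.83 mg → 6.83
  37200 μg = 37200e-3 mg = 37.2
Sum: 26.7 + 887 + 83.5 + 6.83 + 37.2 = 1041.23

1041.23 mg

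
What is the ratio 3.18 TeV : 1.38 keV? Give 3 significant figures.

2300000000

(3.18 × 10¹²) / (1.38 × 10³) = 2.304 × 10⁹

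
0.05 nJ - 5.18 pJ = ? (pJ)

44.82 pJ

In pJ:
  0.05 nJ = 0.05 × 10^3 pJ = 50
  5.18 pJ → 5.18
Difference: 50 - 5.18 = 44.82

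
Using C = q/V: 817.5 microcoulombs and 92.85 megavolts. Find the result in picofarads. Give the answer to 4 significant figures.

8.805 picofarads

(817.5e-6) / (92.85e6) = 8.80452e-12 F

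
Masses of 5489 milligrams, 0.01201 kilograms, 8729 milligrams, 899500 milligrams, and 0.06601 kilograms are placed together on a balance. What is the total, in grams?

991.738 grams

In grams:
  5489 milligrams = 5489 × 10^-3 grams = 5.489
  0.01201 kilograms = 0.01201 × 10^3 grams = 12.01
  8729 milligrams = 8729 × 10^-3 grams = 8.729
  899500 milligrams = 899500 × 10^-3 grams = 899.5
  0.06601 kilograms = 0.06601 × 10^3 grams = 66.01
Sum: 5.489 + 12.01 + 8.729 + 899.5 + 66.01 = 991.738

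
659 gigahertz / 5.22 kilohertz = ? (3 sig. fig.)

126000000

(659 × 10⁹) / (5.22 × 10³) = 126.2 × 10⁶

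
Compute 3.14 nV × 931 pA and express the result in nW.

0.00000000292334 nW

3.14e-9 × 931e-12 = 2923.34e-21 W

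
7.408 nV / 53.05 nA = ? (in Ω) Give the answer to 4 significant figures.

(7.408 × 10⁻⁹) / (53.05 × 10⁻⁹) = 0.139642 Ω

0.1396 Ω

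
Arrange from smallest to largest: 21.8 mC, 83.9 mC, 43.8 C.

21.8 mC = 0.0218 C
83.9 mC = 0.0839 C
43.8 C = 43.8 C

21.8 mC < 83.9 mC < 43.8 C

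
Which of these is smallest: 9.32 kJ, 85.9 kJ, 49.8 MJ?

9.32 kJ = 9320 J
85.9 kJ = 85900 J
49.8 MJ = 49800000 J

9.32 kJ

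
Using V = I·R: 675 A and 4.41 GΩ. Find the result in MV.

2976750 MV

675 × 4.41 × 10^9 = 2976.75 × 10^9 V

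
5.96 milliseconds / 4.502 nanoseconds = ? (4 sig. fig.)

(5.96e-3) / (4.502e-9) = 1.3239e6

1324000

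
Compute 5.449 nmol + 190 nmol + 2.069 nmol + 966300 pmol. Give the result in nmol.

1163.818 nmol

In nmol:
  5.449 nmol → 5.449
  190 nmol → 190
  2.069 nmol → 2.069
  966300 pmol = 966300e-3 nmol = 966.3
Sum: 5.449 + 190 + 2.069 + 966.3 = 1163.818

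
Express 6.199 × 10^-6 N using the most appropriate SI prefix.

6.199 µN

= 6.199 × 10^-6 N; 10^-6 is micro.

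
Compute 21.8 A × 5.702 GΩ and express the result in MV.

21.8 × 5.702 × 10^9 = 124.3036 × 10^9 V

124303.6 MV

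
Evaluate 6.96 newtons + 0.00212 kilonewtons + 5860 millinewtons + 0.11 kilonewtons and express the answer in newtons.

124.94 newtons

In newtons:
  6.96 newtons → 6.96
  0.00212 kilonewtons = 0.00212 × 10³ newtons = 2.12
  5860 millinewtons = 5860 × 10⁻³ newtons = 5.86
  0.11 kilonewtons = 0.11 × 10³ newtons = 110
Sum: 6.96 + 2.12 + 5.86 + 110 = 124.94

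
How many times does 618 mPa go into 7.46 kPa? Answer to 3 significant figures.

12100

(7.46e3) / (618e-3) = 0.01207e6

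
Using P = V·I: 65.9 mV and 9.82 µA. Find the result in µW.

0.647138 µW

65.9 × 10^-3 × 9.82 × 10^-6 = 647.138 × 10^-9 W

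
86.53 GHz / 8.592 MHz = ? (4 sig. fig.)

(86.53 × 10^9) / (8.592 × 10^6) = 10.071 × 10^3

10070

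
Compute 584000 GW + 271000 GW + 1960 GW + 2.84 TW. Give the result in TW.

859.8 TW

In TW:
  584000 GW = 584000 × 10⁻³ TW = 584
  271000 GW = 271000 × 10⁻³ TW = 271
  1960 GW = 1960 × 10⁻³ TW = 1.96
  2.84 TW → 2.84
Sum: 584 + 271 + 1.96 + 2.84 = 859.8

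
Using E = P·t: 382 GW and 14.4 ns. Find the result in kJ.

5.5008 kJ

382 × 10⁹ × 14.4 × 10⁻⁹ = 5500.8 J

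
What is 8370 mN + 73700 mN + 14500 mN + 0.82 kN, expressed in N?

916.57 N

In N:
  8370 mN = 8370e-3 N = 8.37
  73700 mN = 73700e-3 N = 73.7
  14500 mN = 14500e-3 N = 14.5
  0.82 kN = 0.82e3 N = 820
Sum: 8.37 + 73.7 + 14.5 + 820 = 916.57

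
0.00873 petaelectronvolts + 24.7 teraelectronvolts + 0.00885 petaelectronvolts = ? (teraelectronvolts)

In teraelectronvolts:
  0.00873 petaelectronvolts = 0.00873e3 teraelectronvolts = 8.73
  24.7 teraelectronvolts → 24.7
  0.00885 petaelectronvolts = 0.00885e3 teraelectronvolts = 8.85
Sum: 8.73 + 24.7 + 8.85 = 42.28

42.28 teraelectronvolts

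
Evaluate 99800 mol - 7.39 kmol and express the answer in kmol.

In kmol:
  99800 mol = 99800 × 10⁻³ kmol = 99.8
  7.39 kmol → 7.39
Difference: 99.8 - 7.39 = 92.41

92.41 kmol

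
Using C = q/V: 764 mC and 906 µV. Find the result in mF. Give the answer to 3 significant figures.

(764 × 10^-3) / (906 × 10^-6) = 0.84327 × 10^3 F

843000 mF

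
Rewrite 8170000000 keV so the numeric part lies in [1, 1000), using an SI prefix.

= 8.17e12 eV; 1e12 is tera.

8.17 TeV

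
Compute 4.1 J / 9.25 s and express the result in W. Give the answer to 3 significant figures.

(4.1) / (9.25) = 0.44324 W

0.443 W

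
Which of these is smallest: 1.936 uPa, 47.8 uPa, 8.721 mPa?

1.936 uPa

1.936 uPa = 0.000001936 Pa
47.8 uPa = 0.0000478 Pa
8.721 mPa = 0.008721 Pa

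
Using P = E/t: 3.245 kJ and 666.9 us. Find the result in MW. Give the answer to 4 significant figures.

4.866 MW

(3.245e3) / (666.9e-6) = 0.0048658e9 W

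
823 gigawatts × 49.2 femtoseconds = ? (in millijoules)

40.4916 millijoules

823e9 × 49.2e-15 = 40491.6e-6 J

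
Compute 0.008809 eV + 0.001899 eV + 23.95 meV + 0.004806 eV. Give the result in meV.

In meV:
  0.008809 eV = 0.008809 × 10^3 meV = 8.809
  0.001899 eV = 0.001899 × 10^3 meV = 1.899
  23.95 meV → 23.95
  0.004806 eV = 0.004806 × 10^3 meV = 4.806
Sum: 8.809 + 1.899 + 23.95 + 4.806 = 39.464

39.464 meV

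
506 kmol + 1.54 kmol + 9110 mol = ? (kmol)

516.65 kmol

In kmol:
  506 kmol → 506
  1.54 kmol → 1.54
  9110 mol = 9110e-3 kmol = 9.11
Sum: 506 + 1.54 + 9.11 = 516.65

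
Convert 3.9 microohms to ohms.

micro = 10^-6, (no prefix) = 10^0; factor is 10^-6.
3.9 × 10^-6 = 0.0000039

0.0000039 ohms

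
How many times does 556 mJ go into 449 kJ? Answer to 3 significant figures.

808000

(449e3) / (556e-3) = 0.8076e6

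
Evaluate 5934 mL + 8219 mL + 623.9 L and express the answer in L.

638.053 L

In L:
  5934 mL = 5934 × 10⁻³ L = 5.934
  8219 mL = 8219 × 10⁻³ L = 8.219
  623.9 L → 623.9
Sum: 5.934 + 8.219 + 623.9 = 638.053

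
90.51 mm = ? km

0.00009051 km

milli = 1e-3, kilo = 1e3; factor is 1e-6.
90.51 × 1e-6 = 0.00009051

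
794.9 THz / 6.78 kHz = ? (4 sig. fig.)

117200000000

(794.9 × 10^12) / (6.78 × 10^3) = 117.24 × 10^9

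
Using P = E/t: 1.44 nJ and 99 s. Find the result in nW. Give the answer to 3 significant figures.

0.0145 nW

(1.44 × 10⁻⁹) / (99) = 0.014545 × 10⁻⁹ W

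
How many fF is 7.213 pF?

7213 fF

pico = 10^-12, femto = 10^-15; factor is 10^3.
7.213 × 10^3 = 7213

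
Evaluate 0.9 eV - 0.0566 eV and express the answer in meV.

843.4 meV

In meV:
  0.9 eV = 0.9 × 10^3 meV = 900
  0.0566 eV = 0.0566 × 10^3 meV = 56.6
Difference: 900 - 56.6 = 843.4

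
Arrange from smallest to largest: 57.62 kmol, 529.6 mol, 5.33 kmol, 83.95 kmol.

57.62 kmol = 57620 mol
529.6 mol = 529.6 mol
5.33 kmol = 5330 mol
83.95 kmol = 83950 mol

529.6 mol < 5.33 kmol < 57.62 kmol < 83.95 kmol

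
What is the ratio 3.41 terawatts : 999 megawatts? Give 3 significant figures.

3410

(3.41e12) / (999e6) = 0.003413e6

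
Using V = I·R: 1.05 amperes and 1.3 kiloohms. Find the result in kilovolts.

1.365 kilovolts

1.05 × 1.3e3 = 1.365e3 V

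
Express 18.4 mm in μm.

18400 μm

milli = 1e-3, micro = 1e-6; factor is 1e3.
18.4 × 1e3 = 18400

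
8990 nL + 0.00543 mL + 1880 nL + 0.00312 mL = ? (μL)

In μL:
  8990 nL = 8990 × 10^-3 μL = 8.99
  0.00543 mL = 0.00543 × 10^3 μL = 5.43
  1880 nL = 1880 × 10^-3 μL = 1.88
  0.00312 mL = 0.00312 × 10^3 μL = 3.12
Sum: 8.99 + 5.43 + 1.88 + 3.12 = 19.42

19.42 μL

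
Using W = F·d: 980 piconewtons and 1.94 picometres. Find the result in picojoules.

980 × 10⁻¹² × 1.94 × 10⁻¹² = 1901.2 × 10⁻²⁴ J

0.0000000019012 picojoules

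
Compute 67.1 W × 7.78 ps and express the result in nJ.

67.1 × 7.78 × 10⁻¹² = 522.038 × 10⁻¹² J

0.522038 nJ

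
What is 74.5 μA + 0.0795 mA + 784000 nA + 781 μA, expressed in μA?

In μA:
  74.5 μA → 74.5
  0.0795 mA = 0.0795e3 μA = 79.5
  784000 nA = 784000e-3 μA = 784
  781 μA → 781
Sum: 74.5 + 79.5 + 784 + 781 = 1719

1719 μA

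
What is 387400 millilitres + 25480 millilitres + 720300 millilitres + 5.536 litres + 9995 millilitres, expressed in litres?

1148.711 litres

In litres:
  387400 millilitres = 387400 × 10^-3 litres = 387.4
  25480 millilitres = 25480 × 10^-3 litres = 25.48
  720300 millilitres = 720300 × 10^-3 litres = 720.3
  5.536 litres → 5.536
  9995 millilitres = 9995 × 10^-3 litres = 9.995
Sum: 387.4 + 25.48 + 720.3 + 5.536 + 9.995 = 1148.711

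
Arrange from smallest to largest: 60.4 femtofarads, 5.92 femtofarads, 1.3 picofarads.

5.92 femtofarads < 60.4 femtofarads < 1.3 picofarads

60.4 femtofarads = 0.0000000000000604 farads
5.92 femtofarads = 0.00000000000000592 farads
1.3 picofarads = 0.0000000000013 farads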